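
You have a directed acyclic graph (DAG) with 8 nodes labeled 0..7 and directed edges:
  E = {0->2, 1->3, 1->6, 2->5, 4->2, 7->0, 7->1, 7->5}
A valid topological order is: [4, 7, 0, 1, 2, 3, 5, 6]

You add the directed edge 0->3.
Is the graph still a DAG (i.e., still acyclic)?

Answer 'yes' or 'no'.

Given toposort: [4, 7, 0, 1, 2, 3, 5, 6]
Position of 0: index 2; position of 3: index 5
New edge 0->3: forward
Forward edge: respects the existing order. Still a DAG, same toposort still valid.
Still a DAG? yes

Answer: yes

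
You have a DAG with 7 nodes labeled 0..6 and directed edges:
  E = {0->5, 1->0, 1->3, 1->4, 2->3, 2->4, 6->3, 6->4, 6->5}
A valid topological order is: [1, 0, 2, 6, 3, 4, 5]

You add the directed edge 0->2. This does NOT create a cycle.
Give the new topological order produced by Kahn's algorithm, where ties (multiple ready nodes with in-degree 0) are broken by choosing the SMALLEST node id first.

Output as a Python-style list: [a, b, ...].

Answer: [1, 0, 2, 6, 3, 4, 5]

Derivation:
Old toposort: [1, 0, 2, 6, 3, 4, 5]
Added edge: 0->2
Position of 0 (1) < position of 2 (2). Old order still valid.
Run Kahn's algorithm (break ties by smallest node id):
  initial in-degrees: [1, 0, 1, 3, 3, 2, 0]
  ready (indeg=0): [1, 6]
  pop 1: indeg[0]->0; indeg[3]->2; indeg[4]->2 | ready=[0, 6] | order so far=[1]
  pop 0: indeg[2]->0; indeg[5]->1 | ready=[2, 6] | order so far=[1, 0]
  pop 2: indeg[3]->1; indeg[4]->1 | ready=[6] | order so far=[1, 0, 2]
  pop 6: indeg[3]->0; indeg[4]->0; indeg[5]->0 | ready=[3, 4, 5] | order so far=[1, 0, 2, 6]
  pop 3: no out-edges | ready=[4, 5] | order so far=[1, 0, 2, 6, 3]
  pop 4: no out-edges | ready=[5] | order so far=[1, 0, 2, 6, 3, 4]
  pop 5: no out-edges | ready=[] | order so far=[1, 0, 2, 6, 3, 4, 5]
  Result: [1, 0, 2, 6, 3, 4, 5]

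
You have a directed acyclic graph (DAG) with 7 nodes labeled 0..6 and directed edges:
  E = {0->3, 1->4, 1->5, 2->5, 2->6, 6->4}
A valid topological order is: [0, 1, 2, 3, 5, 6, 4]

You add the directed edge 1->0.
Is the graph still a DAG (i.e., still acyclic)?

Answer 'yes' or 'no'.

Given toposort: [0, 1, 2, 3, 5, 6, 4]
Position of 1: index 1; position of 0: index 0
New edge 1->0: backward (u after v in old order)
Backward edge: old toposort is now invalid. Check if this creates a cycle.
Does 0 already reach 1? Reachable from 0: [0, 3]. NO -> still a DAG (reorder needed).
Still a DAG? yes

Answer: yes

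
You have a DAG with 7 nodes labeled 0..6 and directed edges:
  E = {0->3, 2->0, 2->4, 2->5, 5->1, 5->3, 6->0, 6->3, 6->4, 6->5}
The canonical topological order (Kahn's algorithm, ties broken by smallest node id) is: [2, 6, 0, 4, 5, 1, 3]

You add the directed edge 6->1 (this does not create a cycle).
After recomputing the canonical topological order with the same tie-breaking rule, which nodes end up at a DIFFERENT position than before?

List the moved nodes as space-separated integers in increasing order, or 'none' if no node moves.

Old toposort: [2, 6, 0, 4, 5, 1, 3]
Added edge 6->1
Recompute Kahn (smallest-id tiebreak):
  initial in-degrees: [2, 2, 0, 3, 2, 2, 0]
  ready (indeg=0): [2, 6]
  pop 2: indeg[0]->1; indeg[4]->1; indeg[5]->1 | ready=[6] | order so far=[2]
  pop 6: indeg[0]->0; indeg[1]->1; indeg[3]->2; indeg[4]->0; indeg[5]->0 | ready=[0, 4, 5] | order so far=[2, 6]
  pop 0: indeg[3]->1 | ready=[4, 5] | order so far=[2, 6, 0]
  pop 4: no out-edges | ready=[5] | order so far=[2, 6, 0, 4]
  pop 5: indeg[1]->0; indeg[3]->0 | ready=[1, 3] | order so far=[2, 6, 0, 4, 5]
  pop 1: no out-edges | ready=[3] | order so far=[2, 6, 0, 4, 5, 1]
  pop 3: no out-edges | ready=[] | order so far=[2, 6, 0, 4, 5, 1, 3]
New canonical toposort: [2, 6, 0, 4, 5, 1, 3]
Compare positions:
  Node 0: index 2 -> 2 (same)
  Node 1: index 5 -> 5 (same)
  Node 2: index 0 -> 0 (same)
  Node 3: index 6 -> 6 (same)
  Node 4: index 3 -> 3 (same)
  Node 5: index 4 -> 4 (same)
  Node 6: index 1 -> 1 (same)
Nodes that changed position: none

Answer: none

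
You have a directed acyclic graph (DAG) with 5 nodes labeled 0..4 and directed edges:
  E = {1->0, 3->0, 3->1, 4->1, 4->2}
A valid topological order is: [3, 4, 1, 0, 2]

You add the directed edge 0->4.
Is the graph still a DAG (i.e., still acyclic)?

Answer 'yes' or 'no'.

Answer: no

Derivation:
Given toposort: [3, 4, 1, 0, 2]
Position of 0: index 3; position of 4: index 1
New edge 0->4: backward (u after v in old order)
Backward edge: old toposort is now invalid. Check if this creates a cycle.
Does 4 already reach 0? Reachable from 4: [0, 1, 2, 4]. YES -> cycle!
Still a DAG? no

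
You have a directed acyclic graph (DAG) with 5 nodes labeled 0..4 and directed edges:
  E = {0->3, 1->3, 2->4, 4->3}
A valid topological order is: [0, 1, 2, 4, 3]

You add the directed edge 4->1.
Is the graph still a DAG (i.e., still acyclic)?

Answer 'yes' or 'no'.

Answer: yes

Derivation:
Given toposort: [0, 1, 2, 4, 3]
Position of 4: index 3; position of 1: index 1
New edge 4->1: backward (u after v in old order)
Backward edge: old toposort is now invalid. Check if this creates a cycle.
Does 1 already reach 4? Reachable from 1: [1, 3]. NO -> still a DAG (reorder needed).
Still a DAG? yes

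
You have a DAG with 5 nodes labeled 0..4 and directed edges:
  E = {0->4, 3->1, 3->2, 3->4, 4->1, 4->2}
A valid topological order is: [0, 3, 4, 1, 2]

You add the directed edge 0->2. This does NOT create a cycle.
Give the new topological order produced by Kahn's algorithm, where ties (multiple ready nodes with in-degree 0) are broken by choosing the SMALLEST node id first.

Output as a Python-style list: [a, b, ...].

Answer: [0, 3, 4, 1, 2]

Derivation:
Old toposort: [0, 3, 4, 1, 2]
Added edge: 0->2
Position of 0 (0) < position of 2 (4). Old order still valid.
Run Kahn's algorithm (break ties by smallest node id):
  initial in-degrees: [0, 2, 3, 0, 2]
  ready (indeg=0): [0, 3]
  pop 0: indeg[2]->2; indeg[4]->1 | ready=[3] | order so far=[0]
  pop 3: indeg[1]->1; indeg[2]->1; indeg[4]->0 | ready=[4] | order so far=[0, 3]
  pop 4: indeg[1]->0; indeg[2]->0 | ready=[1, 2] | order so far=[0, 3, 4]
  pop 1: no out-edges | ready=[2] | order so far=[0, 3, 4, 1]
  pop 2: no out-edges | ready=[] | order so far=[0, 3, 4, 1, 2]
  Result: [0, 3, 4, 1, 2]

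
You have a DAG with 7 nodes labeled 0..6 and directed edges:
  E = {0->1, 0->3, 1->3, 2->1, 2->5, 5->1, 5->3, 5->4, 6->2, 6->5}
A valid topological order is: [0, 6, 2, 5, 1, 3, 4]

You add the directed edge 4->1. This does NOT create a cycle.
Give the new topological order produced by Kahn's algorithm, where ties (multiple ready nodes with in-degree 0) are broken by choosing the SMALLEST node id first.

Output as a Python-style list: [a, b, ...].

Old toposort: [0, 6, 2, 5, 1, 3, 4]
Added edge: 4->1
Position of 4 (6) > position of 1 (4). Must reorder: 4 must now come before 1.
Run Kahn's algorithm (break ties by smallest node id):
  initial in-degrees: [0, 4, 1, 3, 1, 2, 0]
  ready (indeg=0): [0, 6]
  pop 0: indeg[1]->3; indeg[3]->2 | ready=[6] | order so far=[0]
  pop 6: indeg[2]->0; indeg[5]->1 | ready=[2] | order so far=[0, 6]
  pop 2: indeg[1]->2; indeg[5]->0 | ready=[5] | order so far=[0, 6, 2]
  pop 5: indeg[1]->1; indeg[3]->1; indeg[4]->0 | ready=[4] | order so far=[0, 6, 2, 5]
  pop 4: indeg[1]->0 | ready=[1] | order so far=[0, 6, 2, 5, 4]
  pop 1: indeg[3]->0 | ready=[3] | order so far=[0, 6, 2, 5, 4, 1]
  pop 3: no out-edges | ready=[] | order so far=[0, 6, 2, 5, 4, 1, 3]
  Result: [0, 6, 2, 5, 4, 1, 3]

Answer: [0, 6, 2, 5, 4, 1, 3]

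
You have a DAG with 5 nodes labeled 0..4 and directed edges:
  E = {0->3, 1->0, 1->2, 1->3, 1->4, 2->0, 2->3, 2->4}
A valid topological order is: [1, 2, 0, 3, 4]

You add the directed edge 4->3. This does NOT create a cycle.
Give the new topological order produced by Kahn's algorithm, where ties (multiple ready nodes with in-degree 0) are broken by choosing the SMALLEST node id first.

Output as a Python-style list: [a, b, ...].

Answer: [1, 2, 0, 4, 3]

Derivation:
Old toposort: [1, 2, 0, 3, 4]
Added edge: 4->3
Position of 4 (4) > position of 3 (3). Must reorder: 4 must now come before 3.
Run Kahn's algorithm (break ties by smallest node id):
  initial in-degrees: [2, 0, 1, 4, 2]
  ready (indeg=0): [1]
  pop 1: indeg[0]->1; indeg[2]->0; indeg[3]->3; indeg[4]->1 | ready=[2] | order so far=[1]
  pop 2: indeg[0]->0; indeg[3]->2; indeg[4]->0 | ready=[0, 4] | order so far=[1, 2]
  pop 0: indeg[3]->1 | ready=[4] | order so far=[1, 2, 0]
  pop 4: indeg[3]->0 | ready=[3] | order so far=[1, 2, 0, 4]
  pop 3: no out-edges | ready=[] | order so far=[1, 2, 0, 4, 3]
  Result: [1, 2, 0, 4, 3]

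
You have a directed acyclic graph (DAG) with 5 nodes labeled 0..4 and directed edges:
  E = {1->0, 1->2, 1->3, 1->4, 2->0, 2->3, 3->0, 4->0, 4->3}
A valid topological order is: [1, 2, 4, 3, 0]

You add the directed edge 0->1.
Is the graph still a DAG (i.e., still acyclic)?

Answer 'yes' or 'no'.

Answer: no

Derivation:
Given toposort: [1, 2, 4, 3, 0]
Position of 0: index 4; position of 1: index 0
New edge 0->1: backward (u after v in old order)
Backward edge: old toposort is now invalid. Check if this creates a cycle.
Does 1 already reach 0? Reachable from 1: [0, 1, 2, 3, 4]. YES -> cycle!
Still a DAG? no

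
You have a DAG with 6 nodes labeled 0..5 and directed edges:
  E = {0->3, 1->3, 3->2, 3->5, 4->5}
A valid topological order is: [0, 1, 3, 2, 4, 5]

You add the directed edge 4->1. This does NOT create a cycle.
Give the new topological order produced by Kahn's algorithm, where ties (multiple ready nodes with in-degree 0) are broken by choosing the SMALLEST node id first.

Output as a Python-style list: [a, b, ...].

Answer: [0, 4, 1, 3, 2, 5]

Derivation:
Old toposort: [0, 1, 3, 2, 4, 5]
Added edge: 4->1
Position of 4 (4) > position of 1 (1). Must reorder: 4 must now come before 1.
Run Kahn's algorithm (break ties by smallest node id):
  initial in-degrees: [0, 1, 1, 2, 0, 2]
  ready (indeg=0): [0, 4]
  pop 0: indeg[3]->1 | ready=[4] | order so far=[0]
  pop 4: indeg[1]->0; indeg[5]->1 | ready=[1] | order so far=[0, 4]
  pop 1: indeg[3]->0 | ready=[3] | order so far=[0, 4, 1]
  pop 3: indeg[2]->0; indeg[5]->0 | ready=[2, 5] | order so far=[0, 4, 1, 3]
  pop 2: no out-edges | ready=[5] | order so far=[0, 4, 1, 3, 2]
  pop 5: no out-edges | ready=[] | order so far=[0, 4, 1, 3, 2, 5]
  Result: [0, 4, 1, 3, 2, 5]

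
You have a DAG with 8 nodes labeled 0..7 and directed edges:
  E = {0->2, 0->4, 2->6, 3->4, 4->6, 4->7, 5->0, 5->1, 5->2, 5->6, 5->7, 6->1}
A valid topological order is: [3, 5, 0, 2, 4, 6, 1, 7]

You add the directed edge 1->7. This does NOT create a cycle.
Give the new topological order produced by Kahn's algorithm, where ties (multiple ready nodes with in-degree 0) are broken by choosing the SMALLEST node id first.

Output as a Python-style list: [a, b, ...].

Old toposort: [3, 5, 0, 2, 4, 6, 1, 7]
Added edge: 1->7
Position of 1 (6) < position of 7 (7). Old order still valid.
Run Kahn's algorithm (break ties by smallest node id):
  initial in-degrees: [1, 2, 2, 0, 2, 0, 3, 3]
  ready (indeg=0): [3, 5]
  pop 3: indeg[4]->1 | ready=[5] | order so far=[3]
  pop 5: indeg[0]->0; indeg[1]->1; indeg[2]->1; indeg[6]->2; indeg[7]->2 | ready=[0] | order so far=[3, 5]
  pop 0: indeg[2]->0; indeg[4]->0 | ready=[2, 4] | order so far=[3, 5, 0]
  pop 2: indeg[6]->1 | ready=[4] | order so far=[3, 5, 0, 2]
  pop 4: indeg[6]->0; indeg[7]->1 | ready=[6] | order so far=[3, 5, 0, 2, 4]
  pop 6: indeg[1]->0 | ready=[1] | order so far=[3, 5, 0, 2, 4, 6]
  pop 1: indeg[7]->0 | ready=[7] | order so far=[3, 5, 0, 2, 4, 6, 1]
  pop 7: no out-edges | ready=[] | order so far=[3, 5, 0, 2, 4, 6, 1, 7]
  Result: [3, 5, 0, 2, 4, 6, 1, 7]

Answer: [3, 5, 0, 2, 4, 6, 1, 7]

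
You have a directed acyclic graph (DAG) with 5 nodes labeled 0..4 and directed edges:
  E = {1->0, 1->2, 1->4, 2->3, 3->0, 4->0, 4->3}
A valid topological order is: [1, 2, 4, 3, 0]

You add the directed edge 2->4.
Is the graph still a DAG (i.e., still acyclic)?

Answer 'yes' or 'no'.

Given toposort: [1, 2, 4, 3, 0]
Position of 2: index 1; position of 4: index 2
New edge 2->4: forward
Forward edge: respects the existing order. Still a DAG, same toposort still valid.
Still a DAG? yes

Answer: yes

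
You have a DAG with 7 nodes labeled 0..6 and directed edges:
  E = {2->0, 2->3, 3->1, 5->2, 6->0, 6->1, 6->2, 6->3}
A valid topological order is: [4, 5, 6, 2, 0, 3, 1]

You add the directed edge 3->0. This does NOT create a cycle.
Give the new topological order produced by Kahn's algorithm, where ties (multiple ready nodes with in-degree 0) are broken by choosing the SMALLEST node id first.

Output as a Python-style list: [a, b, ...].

Old toposort: [4, 5, 6, 2, 0, 3, 1]
Added edge: 3->0
Position of 3 (5) > position of 0 (4). Must reorder: 3 must now come before 0.
Run Kahn's algorithm (break ties by smallest node id):
  initial in-degrees: [3, 2, 2, 2, 0, 0, 0]
  ready (indeg=0): [4, 5, 6]
  pop 4: no out-edges | ready=[5, 6] | order so far=[4]
  pop 5: indeg[2]->1 | ready=[6] | order so far=[4, 5]
  pop 6: indeg[0]->2; indeg[1]->1; indeg[2]->0; indeg[3]->1 | ready=[2] | order so far=[4, 5, 6]
  pop 2: indeg[0]->1; indeg[3]->0 | ready=[3] | order so far=[4, 5, 6, 2]
  pop 3: indeg[0]->0; indeg[1]->0 | ready=[0, 1] | order so far=[4, 5, 6, 2, 3]
  pop 0: no out-edges | ready=[1] | order so far=[4, 5, 6, 2, 3, 0]
  pop 1: no out-edges | ready=[] | order so far=[4, 5, 6, 2, 3, 0, 1]
  Result: [4, 5, 6, 2, 3, 0, 1]

Answer: [4, 5, 6, 2, 3, 0, 1]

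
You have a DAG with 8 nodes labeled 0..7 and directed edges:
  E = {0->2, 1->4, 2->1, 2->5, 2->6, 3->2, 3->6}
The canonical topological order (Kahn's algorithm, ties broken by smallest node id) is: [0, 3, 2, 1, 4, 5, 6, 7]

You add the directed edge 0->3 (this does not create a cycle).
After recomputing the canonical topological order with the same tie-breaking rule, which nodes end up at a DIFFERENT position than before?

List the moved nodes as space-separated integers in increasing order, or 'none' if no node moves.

Answer: none

Derivation:
Old toposort: [0, 3, 2, 1, 4, 5, 6, 7]
Added edge 0->3
Recompute Kahn (smallest-id tiebreak):
  initial in-degrees: [0, 1, 2, 1, 1, 1, 2, 0]
  ready (indeg=0): [0, 7]
  pop 0: indeg[2]->1; indeg[3]->0 | ready=[3, 7] | order so far=[0]
  pop 3: indeg[2]->0; indeg[6]->1 | ready=[2, 7] | order so far=[0, 3]
  pop 2: indeg[1]->0; indeg[5]->0; indeg[6]->0 | ready=[1, 5, 6, 7] | order so far=[0, 3, 2]
  pop 1: indeg[4]->0 | ready=[4, 5, 6, 7] | order so far=[0, 3, 2, 1]
  pop 4: no out-edges | ready=[5, 6, 7] | order so far=[0, 3, 2, 1, 4]
  pop 5: no out-edges | ready=[6, 7] | order so far=[0, 3, 2, 1, 4, 5]
  pop 6: no out-edges | ready=[7] | order so far=[0, 3, 2, 1, 4, 5, 6]
  pop 7: no out-edges | ready=[] | order so far=[0, 3, 2, 1, 4, 5, 6, 7]
New canonical toposort: [0, 3, 2, 1, 4, 5, 6, 7]
Compare positions:
  Node 0: index 0 -> 0 (same)
  Node 1: index 3 -> 3 (same)
  Node 2: index 2 -> 2 (same)
  Node 3: index 1 -> 1 (same)
  Node 4: index 4 -> 4 (same)
  Node 5: index 5 -> 5 (same)
  Node 6: index 6 -> 6 (same)
  Node 7: index 7 -> 7 (same)
Nodes that changed position: none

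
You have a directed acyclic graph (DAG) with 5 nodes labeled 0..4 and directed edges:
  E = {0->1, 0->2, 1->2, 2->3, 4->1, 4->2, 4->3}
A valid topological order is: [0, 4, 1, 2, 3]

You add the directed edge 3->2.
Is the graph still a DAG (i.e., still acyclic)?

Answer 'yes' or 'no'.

Given toposort: [0, 4, 1, 2, 3]
Position of 3: index 4; position of 2: index 3
New edge 3->2: backward (u after v in old order)
Backward edge: old toposort is now invalid. Check if this creates a cycle.
Does 2 already reach 3? Reachable from 2: [2, 3]. YES -> cycle!
Still a DAG? no

Answer: no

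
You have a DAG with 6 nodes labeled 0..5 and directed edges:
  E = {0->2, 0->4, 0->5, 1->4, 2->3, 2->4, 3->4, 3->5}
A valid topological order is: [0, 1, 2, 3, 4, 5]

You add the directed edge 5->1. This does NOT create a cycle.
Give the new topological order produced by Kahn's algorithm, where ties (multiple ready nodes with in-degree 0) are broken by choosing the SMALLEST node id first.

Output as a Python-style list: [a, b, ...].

Old toposort: [0, 1, 2, 3, 4, 5]
Added edge: 5->1
Position of 5 (5) > position of 1 (1). Must reorder: 5 must now come before 1.
Run Kahn's algorithm (break ties by smallest node id):
  initial in-degrees: [0, 1, 1, 1, 4, 2]
  ready (indeg=0): [0]
  pop 0: indeg[2]->0; indeg[4]->3; indeg[5]->1 | ready=[2] | order so far=[0]
  pop 2: indeg[3]->0; indeg[4]->2 | ready=[3] | order so far=[0, 2]
  pop 3: indeg[4]->1; indeg[5]->0 | ready=[5] | order so far=[0, 2, 3]
  pop 5: indeg[1]->0 | ready=[1] | order so far=[0, 2, 3, 5]
  pop 1: indeg[4]->0 | ready=[4] | order so far=[0, 2, 3, 5, 1]
  pop 4: no out-edges | ready=[] | order so far=[0, 2, 3, 5, 1, 4]
  Result: [0, 2, 3, 5, 1, 4]

Answer: [0, 2, 3, 5, 1, 4]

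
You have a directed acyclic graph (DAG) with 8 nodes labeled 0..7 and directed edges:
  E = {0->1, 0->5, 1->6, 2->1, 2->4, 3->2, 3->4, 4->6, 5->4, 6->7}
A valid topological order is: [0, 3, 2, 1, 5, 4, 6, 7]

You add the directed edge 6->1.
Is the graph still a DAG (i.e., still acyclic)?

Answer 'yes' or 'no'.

Given toposort: [0, 3, 2, 1, 5, 4, 6, 7]
Position of 6: index 6; position of 1: index 3
New edge 6->1: backward (u after v in old order)
Backward edge: old toposort is now invalid. Check if this creates a cycle.
Does 1 already reach 6? Reachable from 1: [1, 6, 7]. YES -> cycle!
Still a DAG? no

Answer: no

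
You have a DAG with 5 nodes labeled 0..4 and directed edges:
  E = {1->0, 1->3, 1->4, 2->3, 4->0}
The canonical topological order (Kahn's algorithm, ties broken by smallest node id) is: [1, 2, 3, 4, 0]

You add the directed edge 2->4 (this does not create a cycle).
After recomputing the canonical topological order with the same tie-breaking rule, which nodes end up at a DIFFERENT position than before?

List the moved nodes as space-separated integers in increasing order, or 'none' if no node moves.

Answer: none

Derivation:
Old toposort: [1, 2, 3, 4, 0]
Added edge 2->4
Recompute Kahn (smallest-id tiebreak):
  initial in-degrees: [2, 0, 0, 2, 2]
  ready (indeg=0): [1, 2]
  pop 1: indeg[0]->1; indeg[3]->1; indeg[4]->1 | ready=[2] | order so far=[1]
  pop 2: indeg[3]->0; indeg[4]->0 | ready=[3, 4] | order so far=[1, 2]
  pop 3: no out-edges | ready=[4] | order so far=[1, 2, 3]
  pop 4: indeg[0]->0 | ready=[0] | order so far=[1, 2, 3, 4]
  pop 0: no out-edges | ready=[] | order so far=[1, 2, 3, 4, 0]
New canonical toposort: [1, 2, 3, 4, 0]
Compare positions:
  Node 0: index 4 -> 4 (same)
  Node 1: index 0 -> 0 (same)
  Node 2: index 1 -> 1 (same)
  Node 3: index 2 -> 2 (same)
  Node 4: index 3 -> 3 (same)
Nodes that changed position: none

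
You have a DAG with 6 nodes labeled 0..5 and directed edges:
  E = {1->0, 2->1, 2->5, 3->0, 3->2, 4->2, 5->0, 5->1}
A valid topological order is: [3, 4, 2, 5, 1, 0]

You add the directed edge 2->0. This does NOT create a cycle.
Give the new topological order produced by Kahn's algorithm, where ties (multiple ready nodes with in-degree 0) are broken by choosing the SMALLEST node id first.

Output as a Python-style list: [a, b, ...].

Answer: [3, 4, 2, 5, 1, 0]

Derivation:
Old toposort: [3, 4, 2, 5, 1, 0]
Added edge: 2->0
Position of 2 (2) < position of 0 (5). Old order still valid.
Run Kahn's algorithm (break ties by smallest node id):
  initial in-degrees: [4, 2, 2, 0, 0, 1]
  ready (indeg=0): [3, 4]
  pop 3: indeg[0]->3; indeg[2]->1 | ready=[4] | order so far=[3]
  pop 4: indeg[2]->0 | ready=[2] | order so far=[3, 4]
  pop 2: indeg[0]->2; indeg[1]->1; indeg[5]->0 | ready=[5] | order so far=[3, 4, 2]
  pop 5: indeg[0]->1; indeg[1]->0 | ready=[1] | order so far=[3, 4, 2, 5]
  pop 1: indeg[0]->0 | ready=[0] | order so far=[3, 4, 2, 5, 1]
  pop 0: no out-edges | ready=[] | order so far=[3, 4, 2, 5, 1, 0]
  Result: [3, 4, 2, 5, 1, 0]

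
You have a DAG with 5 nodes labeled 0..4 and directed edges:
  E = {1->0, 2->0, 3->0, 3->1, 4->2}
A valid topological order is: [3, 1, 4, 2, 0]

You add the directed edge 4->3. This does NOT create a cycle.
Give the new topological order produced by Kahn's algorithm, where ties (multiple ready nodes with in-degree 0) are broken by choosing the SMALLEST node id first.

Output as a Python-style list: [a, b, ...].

Old toposort: [3, 1, 4, 2, 0]
Added edge: 4->3
Position of 4 (2) > position of 3 (0). Must reorder: 4 must now come before 3.
Run Kahn's algorithm (break ties by smallest node id):
  initial in-degrees: [3, 1, 1, 1, 0]
  ready (indeg=0): [4]
  pop 4: indeg[2]->0; indeg[3]->0 | ready=[2, 3] | order so far=[4]
  pop 2: indeg[0]->2 | ready=[3] | order so far=[4, 2]
  pop 3: indeg[0]->1; indeg[1]->0 | ready=[1] | order so far=[4, 2, 3]
  pop 1: indeg[0]->0 | ready=[0] | order so far=[4, 2, 3, 1]
  pop 0: no out-edges | ready=[] | order so far=[4, 2, 3, 1, 0]
  Result: [4, 2, 3, 1, 0]

Answer: [4, 2, 3, 1, 0]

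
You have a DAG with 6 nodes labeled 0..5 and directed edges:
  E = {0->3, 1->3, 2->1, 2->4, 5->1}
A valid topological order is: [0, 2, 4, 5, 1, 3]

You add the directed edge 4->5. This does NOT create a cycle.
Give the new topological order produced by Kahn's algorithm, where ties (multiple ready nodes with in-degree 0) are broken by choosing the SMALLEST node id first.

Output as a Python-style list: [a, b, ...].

Answer: [0, 2, 4, 5, 1, 3]

Derivation:
Old toposort: [0, 2, 4, 5, 1, 3]
Added edge: 4->5
Position of 4 (2) < position of 5 (3). Old order still valid.
Run Kahn's algorithm (break ties by smallest node id):
  initial in-degrees: [0, 2, 0, 2, 1, 1]
  ready (indeg=0): [0, 2]
  pop 0: indeg[3]->1 | ready=[2] | order so far=[0]
  pop 2: indeg[1]->1; indeg[4]->0 | ready=[4] | order so far=[0, 2]
  pop 4: indeg[5]->0 | ready=[5] | order so far=[0, 2, 4]
  pop 5: indeg[1]->0 | ready=[1] | order so far=[0, 2, 4, 5]
  pop 1: indeg[3]->0 | ready=[3] | order so far=[0, 2, 4, 5, 1]
  pop 3: no out-edges | ready=[] | order so far=[0, 2, 4, 5, 1, 3]
  Result: [0, 2, 4, 5, 1, 3]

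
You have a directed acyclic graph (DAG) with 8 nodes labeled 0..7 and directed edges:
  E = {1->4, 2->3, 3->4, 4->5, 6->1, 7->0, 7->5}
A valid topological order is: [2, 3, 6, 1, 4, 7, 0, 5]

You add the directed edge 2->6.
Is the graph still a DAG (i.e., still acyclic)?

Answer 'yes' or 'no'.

Given toposort: [2, 3, 6, 1, 4, 7, 0, 5]
Position of 2: index 0; position of 6: index 2
New edge 2->6: forward
Forward edge: respects the existing order. Still a DAG, same toposort still valid.
Still a DAG? yes

Answer: yes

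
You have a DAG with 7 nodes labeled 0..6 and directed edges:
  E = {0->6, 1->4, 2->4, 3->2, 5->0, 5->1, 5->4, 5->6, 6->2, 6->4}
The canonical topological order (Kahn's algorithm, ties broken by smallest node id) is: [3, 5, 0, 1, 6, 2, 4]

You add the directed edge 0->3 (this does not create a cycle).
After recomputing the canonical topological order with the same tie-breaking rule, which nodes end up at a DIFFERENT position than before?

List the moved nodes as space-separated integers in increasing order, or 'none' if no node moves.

Answer: 0 1 3 5

Derivation:
Old toposort: [3, 5, 0, 1, 6, 2, 4]
Added edge 0->3
Recompute Kahn (smallest-id tiebreak):
  initial in-degrees: [1, 1, 2, 1, 4, 0, 2]
  ready (indeg=0): [5]
  pop 5: indeg[0]->0; indeg[1]->0; indeg[4]->3; indeg[6]->1 | ready=[0, 1] | order so far=[5]
  pop 0: indeg[3]->0; indeg[6]->0 | ready=[1, 3, 6] | order so far=[5, 0]
  pop 1: indeg[4]->2 | ready=[3, 6] | order so far=[5, 0, 1]
  pop 3: indeg[2]->1 | ready=[6] | order so far=[5, 0, 1, 3]
  pop 6: indeg[2]->0; indeg[4]->1 | ready=[2] | order so far=[5, 0, 1, 3, 6]
  pop 2: indeg[4]->0 | ready=[4] | order so far=[5, 0, 1, 3, 6, 2]
  pop 4: no out-edges | ready=[] | order so far=[5, 0, 1, 3, 6, 2, 4]
New canonical toposort: [5, 0, 1, 3, 6, 2, 4]
Compare positions:
  Node 0: index 2 -> 1 (moved)
  Node 1: index 3 -> 2 (moved)
  Node 2: index 5 -> 5 (same)
  Node 3: index 0 -> 3 (moved)
  Node 4: index 6 -> 6 (same)
  Node 5: index 1 -> 0 (moved)
  Node 6: index 4 -> 4 (same)
Nodes that changed position: 0 1 3 5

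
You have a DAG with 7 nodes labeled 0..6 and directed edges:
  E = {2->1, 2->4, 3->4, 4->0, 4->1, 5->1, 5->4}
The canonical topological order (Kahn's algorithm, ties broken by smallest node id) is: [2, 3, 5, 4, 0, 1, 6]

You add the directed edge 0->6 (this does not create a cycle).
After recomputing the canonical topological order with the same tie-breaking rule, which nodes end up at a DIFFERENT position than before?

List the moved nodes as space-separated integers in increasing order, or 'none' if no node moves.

Old toposort: [2, 3, 5, 4, 0, 1, 6]
Added edge 0->6
Recompute Kahn (smallest-id tiebreak):
  initial in-degrees: [1, 3, 0, 0, 3, 0, 1]
  ready (indeg=0): [2, 3, 5]
  pop 2: indeg[1]->2; indeg[4]->2 | ready=[3, 5] | order so far=[2]
  pop 3: indeg[4]->1 | ready=[5] | order so far=[2, 3]
  pop 5: indeg[1]->1; indeg[4]->0 | ready=[4] | order so far=[2, 3, 5]
  pop 4: indeg[0]->0; indeg[1]->0 | ready=[0, 1] | order so far=[2, 3, 5, 4]
  pop 0: indeg[6]->0 | ready=[1, 6] | order so far=[2, 3, 5, 4, 0]
  pop 1: no out-edges | ready=[6] | order so far=[2, 3, 5, 4, 0, 1]
  pop 6: no out-edges | ready=[] | order so far=[2, 3, 5, 4, 0, 1, 6]
New canonical toposort: [2, 3, 5, 4, 0, 1, 6]
Compare positions:
  Node 0: index 4 -> 4 (same)
  Node 1: index 5 -> 5 (same)
  Node 2: index 0 -> 0 (same)
  Node 3: index 1 -> 1 (same)
  Node 4: index 3 -> 3 (same)
  Node 5: index 2 -> 2 (same)
  Node 6: index 6 -> 6 (same)
Nodes that changed position: none

Answer: none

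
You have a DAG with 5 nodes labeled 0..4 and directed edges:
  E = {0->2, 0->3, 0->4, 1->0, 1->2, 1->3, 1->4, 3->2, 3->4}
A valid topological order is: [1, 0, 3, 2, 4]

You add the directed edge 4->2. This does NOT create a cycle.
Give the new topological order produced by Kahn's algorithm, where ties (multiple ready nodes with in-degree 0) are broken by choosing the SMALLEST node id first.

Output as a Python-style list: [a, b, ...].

Old toposort: [1, 0, 3, 2, 4]
Added edge: 4->2
Position of 4 (4) > position of 2 (3). Must reorder: 4 must now come before 2.
Run Kahn's algorithm (break ties by smallest node id):
  initial in-degrees: [1, 0, 4, 2, 3]
  ready (indeg=0): [1]
  pop 1: indeg[0]->0; indeg[2]->3; indeg[3]->1; indeg[4]->2 | ready=[0] | order so far=[1]
  pop 0: indeg[2]->2; indeg[3]->0; indeg[4]->1 | ready=[3] | order so far=[1, 0]
  pop 3: indeg[2]->1; indeg[4]->0 | ready=[4] | order so far=[1, 0, 3]
  pop 4: indeg[2]->0 | ready=[2] | order so far=[1, 0, 3, 4]
  pop 2: no out-edges | ready=[] | order so far=[1, 0, 3, 4, 2]
  Result: [1, 0, 3, 4, 2]

Answer: [1, 0, 3, 4, 2]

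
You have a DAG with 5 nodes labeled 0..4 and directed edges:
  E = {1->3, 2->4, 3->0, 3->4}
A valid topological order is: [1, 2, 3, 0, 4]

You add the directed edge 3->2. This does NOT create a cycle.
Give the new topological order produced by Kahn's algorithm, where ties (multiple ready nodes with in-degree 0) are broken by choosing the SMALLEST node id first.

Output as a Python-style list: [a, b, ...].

Old toposort: [1, 2, 3, 0, 4]
Added edge: 3->2
Position of 3 (2) > position of 2 (1). Must reorder: 3 must now come before 2.
Run Kahn's algorithm (break ties by smallest node id):
  initial in-degrees: [1, 0, 1, 1, 2]
  ready (indeg=0): [1]
  pop 1: indeg[3]->0 | ready=[3] | order so far=[1]
  pop 3: indeg[0]->0; indeg[2]->0; indeg[4]->1 | ready=[0, 2] | order so far=[1, 3]
  pop 0: no out-edges | ready=[2] | order so far=[1, 3, 0]
  pop 2: indeg[4]->0 | ready=[4] | order so far=[1, 3, 0, 2]
  pop 4: no out-edges | ready=[] | order so far=[1, 3, 0, 2, 4]
  Result: [1, 3, 0, 2, 4]

Answer: [1, 3, 0, 2, 4]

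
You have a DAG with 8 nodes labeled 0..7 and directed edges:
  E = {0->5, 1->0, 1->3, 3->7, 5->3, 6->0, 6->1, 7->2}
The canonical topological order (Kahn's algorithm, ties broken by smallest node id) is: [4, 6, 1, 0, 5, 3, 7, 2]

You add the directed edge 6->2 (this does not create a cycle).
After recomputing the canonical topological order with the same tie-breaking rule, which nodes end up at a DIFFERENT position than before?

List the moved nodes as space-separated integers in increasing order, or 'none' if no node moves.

Old toposort: [4, 6, 1, 0, 5, 3, 7, 2]
Added edge 6->2
Recompute Kahn (smallest-id tiebreak):
  initial in-degrees: [2, 1, 2, 2, 0, 1, 0, 1]
  ready (indeg=0): [4, 6]
  pop 4: no out-edges | ready=[6] | order so far=[4]
  pop 6: indeg[0]->1; indeg[1]->0; indeg[2]->1 | ready=[1] | order so far=[4, 6]
  pop 1: indeg[0]->0; indeg[3]->1 | ready=[0] | order so far=[4, 6, 1]
  pop 0: indeg[5]->0 | ready=[5] | order so far=[4, 6, 1, 0]
  pop 5: indeg[3]->0 | ready=[3] | order so far=[4, 6, 1, 0, 5]
  pop 3: indeg[7]->0 | ready=[7] | order so far=[4, 6, 1, 0, 5, 3]
  pop 7: indeg[2]->0 | ready=[2] | order so far=[4, 6, 1, 0, 5, 3, 7]
  pop 2: no out-edges | ready=[] | order so far=[4, 6, 1, 0, 5, 3, 7, 2]
New canonical toposort: [4, 6, 1, 0, 5, 3, 7, 2]
Compare positions:
  Node 0: index 3 -> 3 (same)
  Node 1: index 2 -> 2 (same)
  Node 2: index 7 -> 7 (same)
  Node 3: index 5 -> 5 (same)
  Node 4: index 0 -> 0 (same)
  Node 5: index 4 -> 4 (same)
  Node 6: index 1 -> 1 (same)
  Node 7: index 6 -> 6 (same)
Nodes that changed position: none

Answer: none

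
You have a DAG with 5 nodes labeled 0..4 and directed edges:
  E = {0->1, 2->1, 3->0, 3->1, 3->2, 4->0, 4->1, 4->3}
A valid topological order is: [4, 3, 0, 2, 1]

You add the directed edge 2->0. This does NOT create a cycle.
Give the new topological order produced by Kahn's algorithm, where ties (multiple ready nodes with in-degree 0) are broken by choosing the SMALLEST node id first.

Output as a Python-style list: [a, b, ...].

Answer: [4, 3, 2, 0, 1]

Derivation:
Old toposort: [4, 3, 0, 2, 1]
Added edge: 2->0
Position of 2 (3) > position of 0 (2). Must reorder: 2 must now come before 0.
Run Kahn's algorithm (break ties by smallest node id):
  initial in-degrees: [3, 4, 1, 1, 0]
  ready (indeg=0): [4]
  pop 4: indeg[0]->2; indeg[1]->3; indeg[3]->0 | ready=[3] | order so far=[4]
  pop 3: indeg[0]->1; indeg[1]->2; indeg[2]->0 | ready=[2] | order so far=[4, 3]
  pop 2: indeg[0]->0; indeg[1]->1 | ready=[0] | order so far=[4, 3, 2]
  pop 0: indeg[1]->0 | ready=[1] | order so far=[4, 3, 2, 0]
  pop 1: no out-edges | ready=[] | order so far=[4, 3, 2, 0, 1]
  Result: [4, 3, 2, 0, 1]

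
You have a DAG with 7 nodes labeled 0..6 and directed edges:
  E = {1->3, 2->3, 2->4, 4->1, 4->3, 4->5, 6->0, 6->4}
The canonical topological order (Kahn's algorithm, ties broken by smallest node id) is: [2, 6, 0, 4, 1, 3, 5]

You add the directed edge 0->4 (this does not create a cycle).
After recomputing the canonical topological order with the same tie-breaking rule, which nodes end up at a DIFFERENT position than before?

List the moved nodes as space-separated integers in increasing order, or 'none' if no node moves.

Old toposort: [2, 6, 0, 4, 1, 3, 5]
Added edge 0->4
Recompute Kahn (smallest-id tiebreak):
  initial in-degrees: [1, 1, 0, 3, 3, 1, 0]
  ready (indeg=0): [2, 6]
  pop 2: indeg[3]->2; indeg[4]->2 | ready=[6] | order so far=[2]
  pop 6: indeg[0]->0; indeg[4]->1 | ready=[0] | order so far=[2, 6]
  pop 0: indeg[4]->0 | ready=[4] | order so far=[2, 6, 0]
  pop 4: indeg[1]->0; indeg[3]->1; indeg[5]->0 | ready=[1, 5] | order so far=[2, 6, 0, 4]
  pop 1: indeg[3]->0 | ready=[3, 5] | order so far=[2, 6, 0, 4, 1]
  pop 3: no out-edges | ready=[5] | order so far=[2, 6, 0, 4, 1, 3]
  pop 5: no out-edges | ready=[] | order so far=[2, 6, 0, 4, 1, 3, 5]
New canonical toposort: [2, 6, 0, 4, 1, 3, 5]
Compare positions:
  Node 0: index 2 -> 2 (same)
  Node 1: index 4 -> 4 (same)
  Node 2: index 0 -> 0 (same)
  Node 3: index 5 -> 5 (same)
  Node 4: index 3 -> 3 (same)
  Node 5: index 6 -> 6 (same)
  Node 6: index 1 -> 1 (same)
Nodes that changed position: none

Answer: none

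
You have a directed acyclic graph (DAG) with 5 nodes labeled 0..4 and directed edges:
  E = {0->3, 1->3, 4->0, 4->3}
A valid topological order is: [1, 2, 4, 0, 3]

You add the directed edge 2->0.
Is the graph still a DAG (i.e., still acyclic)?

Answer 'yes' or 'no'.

Given toposort: [1, 2, 4, 0, 3]
Position of 2: index 1; position of 0: index 3
New edge 2->0: forward
Forward edge: respects the existing order. Still a DAG, same toposort still valid.
Still a DAG? yes

Answer: yes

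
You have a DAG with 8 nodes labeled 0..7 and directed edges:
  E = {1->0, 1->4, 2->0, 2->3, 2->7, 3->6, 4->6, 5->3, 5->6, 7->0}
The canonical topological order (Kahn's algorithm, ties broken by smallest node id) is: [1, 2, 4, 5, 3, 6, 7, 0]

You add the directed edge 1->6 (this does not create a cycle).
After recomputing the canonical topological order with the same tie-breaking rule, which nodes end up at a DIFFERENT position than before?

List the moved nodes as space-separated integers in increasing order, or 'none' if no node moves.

Answer: none

Derivation:
Old toposort: [1, 2, 4, 5, 3, 6, 7, 0]
Added edge 1->6
Recompute Kahn (smallest-id tiebreak):
  initial in-degrees: [3, 0, 0, 2, 1, 0, 4, 1]
  ready (indeg=0): [1, 2, 5]
  pop 1: indeg[0]->2; indeg[4]->0; indeg[6]->3 | ready=[2, 4, 5] | order so far=[1]
  pop 2: indeg[0]->1; indeg[3]->1; indeg[7]->0 | ready=[4, 5, 7] | order so far=[1, 2]
  pop 4: indeg[6]->2 | ready=[5, 7] | order so far=[1, 2, 4]
  pop 5: indeg[3]->0; indeg[6]->1 | ready=[3, 7] | order so far=[1, 2, 4, 5]
  pop 3: indeg[6]->0 | ready=[6, 7] | order so far=[1, 2, 4, 5, 3]
  pop 6: no out-edges | ready=[7] | order so far=[1, 2, 4, 5, 3, 6]
  pop 7: indeg[0]->0 | ready=[0] | order so far=[1, 2, 4, 5, 3, 6, 7]
  pop 0: no out-edges | ready=[] | order so far=[1, 2, 4, 5, 3, 6, 7, 0]
New canonical toposort: [1, 2, 4, 5, 3, 6, 7, 0]
Compare positions:
  Node 0: index 7 -> 7 (same)
  Node 1: index 0 -> 0 (same)
  Node 2: index 1 -> 1 (same)
  Node 3: index 4 -> 4 (same)
  Node 4: index 2 -> 2 (same)
  Node 5: index 3 -> 3 (same)
  Node 6: index 5 -> 5 (same)
  Node 7: index 6 -> 6 (same)
Nodes that changed position: none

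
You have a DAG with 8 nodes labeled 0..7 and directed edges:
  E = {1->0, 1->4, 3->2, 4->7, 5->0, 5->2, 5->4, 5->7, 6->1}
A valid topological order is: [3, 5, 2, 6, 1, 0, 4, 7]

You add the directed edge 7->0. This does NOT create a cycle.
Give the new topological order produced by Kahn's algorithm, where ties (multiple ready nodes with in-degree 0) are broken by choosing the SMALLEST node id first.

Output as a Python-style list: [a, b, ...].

Old toposort: [3, 5, 2, 6, 1, 0, 4, 7]
Added edge: 7->0
Position of 7 (7) > position of 0 (5). Must reorder: 7 must now come before 0.
Run Kahn's algorithm (break ties by smallest node id):
  initial in-degrees: [3, 1, 2, 0, 2, 0, 0, 2]
  ready (indeg=0): [3, 5, 6]
  pop 3: indeg[2]->1 | ready=[5, 6] | order so far=[3]
  pop 5: indeg[0]->2; indeg[2]->0; indeg[4]->1; indeg[7]->1 | ready=[2, 6] | order so far=[3, 5]
  pop 2: no out-edges | ready=[6] | order so far=[3, 5, 2]
  pop 6: indeg[1]->0 | ready=[1] | order so far=[3, 5, 2, 6]
  pop 1: indeg[0]->1; indeg[4]->0 | ready=[4] | order so far=[3, 5, 2, 6, 1]
  pop 4: indeg[7]->0 | ready=[7] | order so far=[3, 5, 2, 6, 1, 4]
  pop 7: indeg[0]->0 | ready=[0] | order so far=[3, 5, 2, 6, 1, 4, 7]
  pop 0: no out-edges | ready=[] | order so far=[3, 5, 2, 6, 1, 4, 7, 0]
  Result: [3, 5, 2, 6, 1, 4, 7, 0]

Answer: [3, 5, 2, 6, 1, 4, 7, 0]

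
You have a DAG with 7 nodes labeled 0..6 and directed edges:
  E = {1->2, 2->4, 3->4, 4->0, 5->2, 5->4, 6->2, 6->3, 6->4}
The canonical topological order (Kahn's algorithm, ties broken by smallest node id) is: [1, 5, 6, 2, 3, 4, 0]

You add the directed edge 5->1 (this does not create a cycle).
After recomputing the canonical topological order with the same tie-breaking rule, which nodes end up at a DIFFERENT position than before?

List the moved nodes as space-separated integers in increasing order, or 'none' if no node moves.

Old toposort: [1, 5, 6, 2, 3, 4, 0]
Added edge 5->1
Recompute Kahn (smallest-id tiebreak):
  initial in-degrees: [1, 1, 3, 1, 4, 0, 0]
  ready (indeg=0): [5, 6]
  pop 5: indeg[1]->0; indeg[2]->2; indeg[4]->3 | ready=[1, 6] | order so far=[5]
  pop 1: indeg[2]->1 | ready=[6] | order so far=[5, 1]
  pop 6: indeg[2]->0; indeg[3]->0; indeg[4]->2 | ready=[2, 3] | order so far=[5, 1, 6]
  pop 2: indeg[4]->1 | ready=[3] | order so far=[5, 1, 6, 2]
  pop 3: indeg[4]->0 | ready=[4] | order so far=[5, 1, 6, 2, 3]
  pop 4: indeg[0]->0 | ready=[0] | order so far=[5, 1, 6, 2, 3, 4]
  pop 0: no out-edges | ready=[] | order so far=[5, 1, 6, 2, 3, 4, 0]
New canonical toposort: [5, 1, 6, 2, 3, 4, 0]
Compare positions:
  Node 0: index 6 -> 6 (same)
  Node 1: index 0 -> 1 (moved)
  Node 2: index 3 -> 3 (same)
  Node 3: index 4 -> 4 (same)
  Node 4: index 5 -> 5 (same)
  Node 5: index 1 -> 0 (moved)
  Node 6: index 2 -> 2 (same)
Nodes that changed position: 1 5

Answer: 1 5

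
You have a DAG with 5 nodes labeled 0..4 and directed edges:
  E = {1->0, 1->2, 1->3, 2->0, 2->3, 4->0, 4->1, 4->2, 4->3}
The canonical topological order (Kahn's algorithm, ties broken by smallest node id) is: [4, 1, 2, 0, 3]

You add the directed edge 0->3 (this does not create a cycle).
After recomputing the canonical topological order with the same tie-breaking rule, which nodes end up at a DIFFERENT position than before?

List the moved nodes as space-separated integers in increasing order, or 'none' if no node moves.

Old toposort: [4, 1, 2, 0, 3]
Added edge 0->3
Recompute Kahn (smallest-id tiebreak):
  initial in-degrees: [3, 1, 2, 4, 0]
  ready (indeg=0): [4]
  pop 4: indeg[0]->2; indeg[1]->0; indeg[2]->1; indeg[3]->3 | ready=[1] | order so far=[4]
  pop 1: indeg[0]->1; indeg[2]->0; indeg[3]->2 | ready=[2] | order so far=[4, 1]
  pop 2: indeg[0]->0; indeg[3]->1 | ready=[0] | order so far=[4, 1, 2]
  pop 0: indeg[3]->0 | ready=[3] | order so far=[4, 1, 2, 0]
  pop 3: no out-edges | ready=[] | order so far=[4, 1, 2, 0, 3]
New canonical toposort: [4, 1, 2, 0, 3]
Compare positions:
  Node 0: index 3 -> 3 (same)
  Node 1: index 1 -> 1 (same)
  Node 2: index 2 -> 2 (same)
  Node 3: index 4 -> 4 (same)
  Node 4: index 0 -> 0 (same)
Nodes that changed position: none

Answer: none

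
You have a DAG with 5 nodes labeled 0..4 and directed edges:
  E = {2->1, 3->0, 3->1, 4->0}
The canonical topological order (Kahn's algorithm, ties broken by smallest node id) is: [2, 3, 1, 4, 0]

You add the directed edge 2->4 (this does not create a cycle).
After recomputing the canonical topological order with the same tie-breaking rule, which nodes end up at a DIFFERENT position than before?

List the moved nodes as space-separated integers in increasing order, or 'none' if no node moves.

Answer: none

Derivation:
Old toposort: [2, 3, 1, 4, 0]
Added edge 2->4
Recompute Kahn (smallest-id tiebreak):
  initial in-degrees: [2, 2, 0, 0, 1]
  ready (indeg=0): [2, 3]
  pop 2: indeg[1]->1; indeg[4]->0 | ready=[3, 4] | order so far=[2]
  pop 3: indeg[0]->1; indeg[1]->0 | ready=[1, 4] | order so far=[2, 3]
  pop 1: no out-edges | ready=[4] | order so far=[2, 3, 1]
  pop 4: indeg[0]->0 | ready=[0] | order so far=[2, 3, 1, 4]
  pop 0: no out-edges | ready=[] | order so far=[2, 3, 1, 4, 0]
New canonical toposort: [2, 3, 1, 4, 0]
Compare positions:
  Node 0: index 4 -> 4 (same)
  Node 1: index 2 -> 2 (same)
  Node 2: index 0 -> 0 (same)
  Node 3: index 1 -> 1 (same)
  Node 4: index 3 -> 3 (same)
Nodes that changed position: none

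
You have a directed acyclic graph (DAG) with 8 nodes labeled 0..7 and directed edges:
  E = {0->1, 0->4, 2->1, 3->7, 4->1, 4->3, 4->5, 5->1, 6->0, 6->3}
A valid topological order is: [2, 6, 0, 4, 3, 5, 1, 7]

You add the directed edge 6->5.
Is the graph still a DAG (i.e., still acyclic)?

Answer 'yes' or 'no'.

Given toposort: [2, 6, 0, 4, 3, 5, 1, 7]
Position of 6: index 1; position of 5: index 5
New edge 6->5: forward
Forward edge: respects the existing order. Still a DAG, same toposort still valid.
Still a DAG? yes

Answer: yes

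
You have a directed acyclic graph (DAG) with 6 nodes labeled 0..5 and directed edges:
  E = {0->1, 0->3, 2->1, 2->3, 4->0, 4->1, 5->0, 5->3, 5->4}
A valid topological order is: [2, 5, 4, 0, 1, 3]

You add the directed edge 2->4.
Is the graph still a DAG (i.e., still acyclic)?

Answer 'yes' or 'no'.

Given toposort: [2, 5, 4, 0, 1, 3]
Position of 2: index 0; position of 4: index 2
New edge 2->4: forward
Forward edge: respects the existing order. Still a DAG, same toposort still valid.
Still a DAG? yes

Answer: yes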